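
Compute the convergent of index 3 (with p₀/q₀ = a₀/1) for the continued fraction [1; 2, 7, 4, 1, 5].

91/62

Using pₖ = aₖpₖ₋₁ + pₖ₋₂, qₖ = aₖqₖ₋₁ + qₖ₋₂ (with p₋₁=1, p₋₂=0, q₋₁=0, q₋₂=1):
  k=0: a=1, p=1, q=1
  k=1: a=2, p=3, q=2
  k=2: a=7, p=22, q=15
  k=3: a=4, p=91, q=62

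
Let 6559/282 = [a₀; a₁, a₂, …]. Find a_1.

6559 = 23·282 + 73   →  a_0 = 23
282 = 3·73 + 63   →  a_1 = 3

3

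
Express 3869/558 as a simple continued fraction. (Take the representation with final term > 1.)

3869 = 6·558 + 521
558 = 1·521 + 37
521 = 14·37 + 3
37 = 12·3 + 1
3 = 3·1 + 0  (stop)
So 3869/558 = [6; 1, 14, 12, 3].

[6; 1, 14, 12, 3]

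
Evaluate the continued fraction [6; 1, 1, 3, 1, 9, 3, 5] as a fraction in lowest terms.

9527/1453

Fold from the inside: start with 5/1.
  3 + 1/5 = 16/5
  9 + 5/16 = 149/16
  1 + 16/149 = 165/149
  3 + 149/165 = 644/165
  1 + 165/644 = 809/644
  1 + 644/809 = 1453/809
  6 + 809/1453 = 9527/1453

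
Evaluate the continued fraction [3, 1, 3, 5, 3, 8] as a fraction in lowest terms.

2095/557

Fold from the inside: start with 8/1.
  3 + 1/8 = 25/8
  5 + 8/25 = 133/25
  3 + 25/133 = 424/133
  1 + 133/424 = 557/424
  3 + 424/557 = 2095/557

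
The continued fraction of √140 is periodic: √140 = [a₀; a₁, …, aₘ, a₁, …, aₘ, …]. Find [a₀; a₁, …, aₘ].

a₀ = ⌊√140⌋ = 11.
With m₀=0, d₀=1 and mₖ₊₁ = dₖaₖ − mₖ, dₖ₊₁ = (n − mₖ₊₁²)/dₖ, aₖ₊₁ = ⌊(a₀+mₖ₊₁)/dₖ₊₁⌋:
  k=1: m=11, d=19, a=1
  k=2: m=8, d=4, a=4
  k=3: m=8, d=19, a=1
  k=4: m=11, d=1, a=22
d=1 and a=2a₀=22 at k=4, so the next step gives (m, d) = (11, 19) again — its k=1 value — and the period has length 4.

[11; 1, 4, 1, 22]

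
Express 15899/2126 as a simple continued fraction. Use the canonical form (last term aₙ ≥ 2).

15899 = 7×2126 + 1017
2126 = 2×1017 + 92
1017 = 11×92 + 5
92 = 18×5 + 2
5 = 2×2 + 1
2 = 2×1 + 0  (stop)
So 15899/2126 = [7; 2, 11, 18, 2, 2].

[7; 2, 11, 18, 2, 2]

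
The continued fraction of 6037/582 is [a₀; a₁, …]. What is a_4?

6

6037 = 10·582 + 217   →  a_0 = 10
582 = 2·217 + 148   →  a_1 = 2
217 = 1·148 + 69   →  a_2 = 1
148 = 2·69 + 10   →  a_3 = 2
69 = 6·10 + 9   →  a_4 = 6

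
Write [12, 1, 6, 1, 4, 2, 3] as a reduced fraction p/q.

3823/297

Fold from the inside: start with 3/1.
  2 + 1/3 = 7/3
  4 + 3/7 = 31/7
  1 + 7/31 = 38/31
  6 + 31/38 = 259/38
  1 + 38/259 = 297/259
  12 + 259/297 = 3823/297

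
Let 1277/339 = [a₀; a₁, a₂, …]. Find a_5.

1277 = 3·339 + 260   →  a_0 = 3
339 = 1·260 + 79   →  a_1 = 1
260 = 3·79 + 23   →  a_2 = 3
79 = 3·23 + 10   →  a_3 = 3
23 = 2·10 + 3   →  a_4 = 2
10 = 3·3 + 1   →  a_5 = 3

3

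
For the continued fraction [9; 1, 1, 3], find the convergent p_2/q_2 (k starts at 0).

19/2

Using pₖ = aₖpₖ₋₁ + pₖ₋₂, qₖ = aₖqₖ₋₁ + qₖ₋₂ (with p₋₁=1, p₋₂=0, q₋₁=0, q₋₂=1):
  k=0: a=9, p=9, q=1
  k=1: a=1, p=10, q=1
  k=2: a=1, p=19, q=2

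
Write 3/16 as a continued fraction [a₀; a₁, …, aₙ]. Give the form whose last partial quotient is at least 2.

[0; 5, 3]

3 = 0·16 + 3
16 = 5·3 + 1
3 = 3·1 + 0  (stop)
So 3/16 = [0; 5, 3].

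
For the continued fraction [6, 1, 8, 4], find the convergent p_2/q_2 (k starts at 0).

62/9

Using pₖ = aₖpₖ₋₁ + pₖ₋₂, qₖ = aₖqₖ₋₁ + qₖ₋₂ (with p₋₁=1, p₋₂=0, q₋₁=0, q₋₂=1):
  k=0: a=6, p=6, q=1
  k=1: a=1, p=7, q=1
  k=2: a=8, p=62, q=9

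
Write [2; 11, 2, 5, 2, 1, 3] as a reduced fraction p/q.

3085/1478

Using pₖ = aₖpₖ₋₁ + pₖ₋₂ and qₖ = aₖqₖ₋₁ + qₖ₋₂:
  k=0: a=2, p=2, q=1
  k=1: a=11, p=23, q=11
  k=2: a=2, p=48, q=23
  k=3: a=5, p=263, q=126
  k=4: a=2, p=574, q=275
  k=5: a=1, p=837, q=401
  k=6: a=3, p=3085, q=1478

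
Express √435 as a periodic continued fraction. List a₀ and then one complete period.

a₀ = ⌊√435⌋ = 20.
With m₀=0, d₀=1 and mₖ₊₁ = dₖaₖ − mₖ, dₖ₊₁ = (n − mₖ₊₁²)/dₖ, aₖ₊₁ = ⌊(a₀+mₖ₊₁)/dₖ₊₁⌋:
  k=1: m=20, d=35, a=1
  k=2: m=15, d=6, a=5
  k=3: m=15, d=35, a=1
  k=4: m=20, d=1, a=40
d=1 and a=2a₀=40 at k=4, so the next step gives (m, d) = (20, 35) again — its k=1 value — and the period has length 4.

[20; 1, 5, 1, 40]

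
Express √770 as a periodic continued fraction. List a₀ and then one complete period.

[27; 1, 2, 1, 54]

a₀ = ⌊√770⌋ = 27.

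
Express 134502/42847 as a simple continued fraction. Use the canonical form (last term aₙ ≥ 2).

134502 = 3*42847 + 5961
42847 = 7*5961 + 1120
5961 = 5*1120 + 361
1120 = 3*361 + 37
361 = 9*37 + 28
37 = 1*28 + 9
28 = 3*9 + 1
9 = 9*1 + 0  (stop)
So 134502/42847 = [3; 7, 5, 3, 9, 1, 3, 9].

[3; 7, 5, 3, 9, 1, 3, 9]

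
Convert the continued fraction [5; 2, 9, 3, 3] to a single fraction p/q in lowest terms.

1073/196

Fold from the inside: start with 3/1.
  3 + 1/3 = 10/3
  9 + 3/10 = 93/10
  2 + 10/93 = 196/93
  5 + 93/196 = 1073/196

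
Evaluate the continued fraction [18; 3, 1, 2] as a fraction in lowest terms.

Fold from the inside: start with 2/1.
  1 + 1/2 = 3/2
  3 + 2/3 = 11/3
  18 + 3/11 = 201/11

201/11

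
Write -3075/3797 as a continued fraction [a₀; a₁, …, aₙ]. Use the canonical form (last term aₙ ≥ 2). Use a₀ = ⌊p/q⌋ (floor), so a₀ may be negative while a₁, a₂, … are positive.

-3075 = -1×3797 + 722
3797 = 5×722 + 187
722 = 3×187 + 161
187 = 1×161 + 26
161 = 6×26 + 5
26 = 5×5 + 1
5 = 5×1 + 0  (stop)
So -3075/3797 = [-1; 5, 3, 1, 6, 5, 5].

[-1; 5, 3, 1, 6, 5, 5]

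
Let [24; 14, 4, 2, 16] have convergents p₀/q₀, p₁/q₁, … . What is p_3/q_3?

3081/128

Using pₖ = aₖpₖ₋₁ + pₖ₋₂, qₖ = aₖqₖ₋₁ + qₖ₋₂ (with p₋₁=1, p₋₂=0, q₋₁=0, q₋₂=1):
  k=0: a=24, p=24, q=1
  k=1: a=14, p=337, q=14
  k=2: a=4, p=1372, q=57
  k=3: a=2, p=3081, q=128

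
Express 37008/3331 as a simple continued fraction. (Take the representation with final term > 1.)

37008 = 11·3331 + 367
3331 = 9·367 + 28
367 = 13·28 + 3
28 = 9·3 + 1
3 = 3·1 + 0  (stop)
So 37008/3331 = [11; 9, 13, 9, 3].

[11; 9, 13, 9, 3]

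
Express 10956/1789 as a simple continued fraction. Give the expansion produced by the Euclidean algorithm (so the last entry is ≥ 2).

10956 = 6*1789 + 222
1789 = 8*222 + 13
222 = 17*13 + 1
13 = 13*1 + 0  (stop)
So 10956/1789 = [6; 8, 17, 13].

[6; 8, 17, 13]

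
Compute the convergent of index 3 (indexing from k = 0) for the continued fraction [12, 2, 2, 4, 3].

Using pₖ = aₖpₖ₋₁ + pₖ₋₂, qₖ = aₖqₖ₋₁ + qₖ₋₂ (with p₋₁=1, p₋₂=0, q₋₁=0, q₋₂=1):
  k=0: a=12, p=12, q=1
  k=1: a=2, p=25, q=2
  k=2: a=2, p=62, q=5
  k=3: a=4, p=273, q=22

273/22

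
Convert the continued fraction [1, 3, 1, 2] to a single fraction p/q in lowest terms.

Fold from the inside: start with 2/1.
  1 + 1/2 = 3/2
  3 + 2/3 = 11/3
  1 + 3/11 = 14/11

14/11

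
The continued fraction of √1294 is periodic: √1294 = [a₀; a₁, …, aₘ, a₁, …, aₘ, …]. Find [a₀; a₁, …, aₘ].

a₀ = ⌊√1294⌋ = 35.
With m₀=0, d₀=1 and mₖ₊₁ = dₖaₖ − mₖ, dₖ₊₁ = (n − mₖ₊₁²)/dₖ, aₖ₊₁ = ⌊(a₀+mₖ₊₁)/dₖ₊₁⌋:
  k=1: m=35, d=69, a=1
  k=2: m=34, d=2, a=34
  k=3: m=34, d=69, a=1
  k=4: m=35, d=1, a=70
d=1 and a=2a₀=70 at k=4, so the next step gives (m, d) = (35, 69) again — its k=1 value — and the period has length 4.

[35; 1, 34, 1, 70]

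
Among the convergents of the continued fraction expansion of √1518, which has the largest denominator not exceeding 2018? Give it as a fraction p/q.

77962/2001

√1518 = [38; 1, 24, 1, 76, …] (period length 4).
Convergents:
  p_0/q_0 = 38/1
  p_1/q_1 = 39/1
  p_2/q_2 = 974/25
  p_3/q_3 = 1013/26
  p_4/q_4 = 77962/2001
  p_5/q_5 = 78975/2027
q_4 = 2001 ≤ 2018 < 2027 = q_5, so the answer is 77962/2001.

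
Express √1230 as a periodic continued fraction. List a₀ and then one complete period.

[35; 14, 70]

a₀ = ⌊√1230⌋ = 35.
With m₀=0, d₀=1 and mₖ₊₁ = dₖaₖ − mₖ, dₖ₊₁ = (n − mₖ₊₁²)/dₖ, aₖ₊₁ = ⌊(a₀+mₖ₊₁)/dₖ₊₁⌋:
  k=1: m=35, d=5, a=14
  k=2: m=35, d=1, a=70
d=1 and a=2a₀=70 at k=2, so the next step gives (m, d) = (35, 5) again — its k=1 value — and the period has length 2.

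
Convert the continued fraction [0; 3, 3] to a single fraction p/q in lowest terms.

3/10

Fold from the inside: start with 3/1.
  3 + 1/3 = 10/3
  0 + 3/10 = 3/10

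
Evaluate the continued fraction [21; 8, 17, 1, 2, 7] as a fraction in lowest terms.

Fold from the inside: start with 7/1.
  2 + 1/7 = 15/7
  1 + 7/15 = 22/15
  17 + 15/22 = 389/22
  8 + 22/389 = 3134/389
  21 + 389/3134 = 66203/3134

66203/3134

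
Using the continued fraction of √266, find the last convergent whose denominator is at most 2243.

√266 = [16; 3, 4, 3, 32, …] (period length 4).
Convergents:
  p_0/q_0 = 16/1
  p_1/q_1 = 49/3
  p_2/q_2 = 212/13
  p_3/q_3 = 685/42
  p_4/q_4 = 22132/1357
  p_5/q_5 = 67081/4113
q_4 = 1357 ≤ 2243 < 4113 = q_5, so the answer is 22132/1357.

22132/1357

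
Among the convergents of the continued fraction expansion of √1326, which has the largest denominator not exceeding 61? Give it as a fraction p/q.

√1326 = [36; 2, 2, 2, 2, 2, 72, …] (period length 6).
Convergents:
  p_0/q_0 = 36/1
  p_1/q_1 = 73/2
  p_2/q_2 = 182/5
  p_3/q_3 = 437/12
  p_4/q_4 = 1056/29
  p_5/q_5 = 2549/70
q_4 = 29 ≤ 61 < 70 = q_5, so the answer is 1056/29.

1056/29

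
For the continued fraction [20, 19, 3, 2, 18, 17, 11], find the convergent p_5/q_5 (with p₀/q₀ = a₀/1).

850820/42431

Using pₖ = aₖpₖ₋₁ + pₖ₋₂, qₖ = aₖqₖ₋₁ + qₖ₋₂ (with p₋₁=1, p₋₂=0, q₋₁=0, q₋₂=1):
  k=0: a=20, p=20, q=1
  k=1: a=19, p=381, q=19
  k=2: a=3, p=1163, q=58
  k=3: a=2, p=2707, q=135
  k=4: a=18, p=49889, q=2488
  k=5: a=17, p=850820, q=42431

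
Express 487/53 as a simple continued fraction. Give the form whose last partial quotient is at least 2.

[9; 5, 3, 3]

487 = 9·53 + 10
53 = 5·10 + 3
10 = 3·3 + 1
3 = 3·1 + 0  (stop)
So 487/53 = [9; 5, 3, 3].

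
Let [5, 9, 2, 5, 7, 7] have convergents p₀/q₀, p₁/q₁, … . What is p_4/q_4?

Using pₖ = aₖpₖ₋₁ + pₖ₋₂, qₖ = aₖqₖ₋₁ + qₖ₋₂ (with p₋₁=1, p₋₂=0, q₋₁=0, q₋₂=1):
  k=0: a=5, p=5, q=1
  k=1: a=9, p=46, q=9
  k=2: a=2, p=97, q=19
  k=3: a=5, p=531, q=104
  k=4: a=7, p=3814, q=747

3814/747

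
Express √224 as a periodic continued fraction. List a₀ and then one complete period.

[14; 1, 28]

a₀ = ⌊√224⌋ = 14.
With m₀=0, d₀=1 and mₖ₊₁ = dₖaₖ − mₖ, dₖ₊₁ = (n − mₖ₊₁²)/dₖ, aₖ₊₁ = ⌊(a₀+mₖ₊₁)/dₖ₊₁⌋:
  k=1: m=14, d=28, a=1
  k=2: m=14, d=1, a=28
d=1 and a=2a₀=28 at k=2, so the next step gives (m, d) = (14, 28) again — its k=1 value — and the period has length 2.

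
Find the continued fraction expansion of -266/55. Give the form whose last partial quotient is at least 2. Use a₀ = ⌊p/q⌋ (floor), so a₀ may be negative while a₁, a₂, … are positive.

[-5; 6, 9]

-266 = -5×55 + 9
55 = 6×9 + 1
9 = 9×1 + 0  (stop)
So -266/55 = [-5; 6, 9].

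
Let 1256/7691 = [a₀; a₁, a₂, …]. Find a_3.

9

1256 = 0·7691 + 1256   →  a_0 = 0
7691 = 6·1256 + 155   →  a_1 = 6
1256 = 8·155 + 16   →  a_2 = 8
155 = 9·16 + 11   →  a_3 = 9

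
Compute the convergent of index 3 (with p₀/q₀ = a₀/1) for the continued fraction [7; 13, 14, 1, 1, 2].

1387/196

Using pₖ = aₖpₖ₋₁ + pₖ₋₂, qₖ = aₖqₖ₋₁ + qₖ₋₂ (with p₋₁=1, p₋₂=0, q₋₁=0, q₋₂=1):
  k=0: a=7, p=7, q=1
  k=1: a=13, p=92, q=13
  k=2: a=14, p=1295, q=183
  k=3: a=1, p=1387, q=196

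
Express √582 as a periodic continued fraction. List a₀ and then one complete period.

a₀ = ⌊√582⌋ = 24.

[24; 8, 48]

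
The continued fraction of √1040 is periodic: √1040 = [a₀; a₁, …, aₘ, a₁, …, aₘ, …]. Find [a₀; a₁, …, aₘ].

[32; 4, 64]

a₀ = ⌊√1040⌋ = 32.
With m₀=0, d₀=1 and mₖ₊₁ = dₖaₖ − mₖ, dₖ₊₁ = (n − mₖ₊₁²)/dₖ, aₖ₊₁ = ⌊(a₀+mₖ₊₁)/dₖ₊₁⌋:
  k=1: m=32, d=16, a=4
  k=2: m=32, d=1, a=64
d=1 and a=2a₀=64 at k=2, so the next step gives (m, d) = (32, 16) again — its k=1 value — and the period has length 2.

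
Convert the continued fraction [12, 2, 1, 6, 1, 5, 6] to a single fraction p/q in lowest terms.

Using pₖ = aₖpₖ₋₁ + pₖ₋₂ and qₖ = aₖqₖ₋₁ + qₖ₋₂:
  k=0: a=12, p=12, q=1
  k=1: a=2, p=25, q=2
  k=2: a=1, p=37, q=3
  k=3: a=6, p=247, q=20
  k=4: a=1, p=284, q=23
  k=5: a=5, p=1667, q=135
  k=6: a=6, p=10286, q=833

10286/833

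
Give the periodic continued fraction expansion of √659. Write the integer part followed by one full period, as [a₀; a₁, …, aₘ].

[25; 1, 2, 25, 2, 1, 50]

a₀ = ⌊√659⌋ = 25.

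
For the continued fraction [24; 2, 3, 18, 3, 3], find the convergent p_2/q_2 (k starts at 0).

171/7

Using pₖ = aₖpₖ₋₁ + pₖ₋₂, qₖ = aₖqₖ₋₁ + qₖ₋₂ (with p₋₁=1, p₋₂=0, q₋₁=0, q₋₂=1):
  k=0: a=24, p=24, q=1
  k=1: a=2, p=49, q=2
  k=2: a=3, p=171, q=7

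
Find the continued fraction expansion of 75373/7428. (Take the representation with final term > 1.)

75373 = 10·7428 + 1093
7428 = 6·1093 + 870
1093 = 1·870 + 223
870 = 3·223 + 201
223 = 1·201 + 22
201 = 9·22 + 3
22 = 7·3 + 1
3 = 3·1 + 0  (stop)
So 75373/7428 = [10; 6, 1, 3, 1, 9, 7, 3].

[10; 6, 1, 3, 1, 9, 7, 3]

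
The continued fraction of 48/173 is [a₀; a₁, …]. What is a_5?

1

48 = 0·173 + 48   →  a_0 = 0
173 = 3·48 + 29   →  a_1 = 3
48 = 1·29 + 19   →  a_2 = 1
29 = 1·19 + 10   →  a_3 = 1
19 = 1·10 + 9   →  a_4 = 1
10 = 1·9 + 1   →  a_5 = 1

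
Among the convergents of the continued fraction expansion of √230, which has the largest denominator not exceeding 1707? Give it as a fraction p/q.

16561/1092

√230 = [15; 6, 30, …] (period length 2).
Convergents:
  p_0/q_0 = 15/1
  p_1/q_1 = 91/6
  p_2/q_2 = 2745/181
  p_3/q_3 = 16561/1092
  p_4/q_4 = 499575/32941
q_3 = 1092 ≤ 1707 < 32941 = q_4, so the answer is 16561/1092.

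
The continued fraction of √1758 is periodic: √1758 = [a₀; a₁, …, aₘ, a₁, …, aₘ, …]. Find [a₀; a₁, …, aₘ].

a₀ = ⌊√1758⌋ = 41.
With m₀=0, d₀=1 and mₖ₊₁ = dₖaₖ − mₖ, dₖ₊₁ = (n − mₖ₊₁²)/dₖ, aₖ₊₁ = ⌊(a₀+mₖ₊₁)/dₖ₊₁⌋:
  k=1: m=41, d=77, a=1
  k=2: m=36, d=6, a=12
  k=3: m=36, d=77, a=1
  k=4: m=41, d=1, a=82
d=1 and a=2a₀=82 at k=4, so the next step gives (m, d) = (41, 77) again — its k=1 value — and the period has length 4.

[41; 1, 12, 1, 82]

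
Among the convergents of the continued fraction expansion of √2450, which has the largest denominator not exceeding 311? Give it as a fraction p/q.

√2450 = [49; 2, 98, …] (period length 2).
Convergents:
  p_0/q_0 = 49/1
  p_1/q_1 = 99/2
  p_2/q_2 = 9751/197
  p_3/q_3 = 19601/396
q_2 = 197 ≤ 311 < 396 = q_3, so the answer is 9751/197.

9751/197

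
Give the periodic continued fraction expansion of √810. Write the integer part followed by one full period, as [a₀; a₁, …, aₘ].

a₀ = ⌊√810⌋ = 28.
With m₀=0, d₀=1 and mₖ₊₁ = dₖaₖ − mₖ, dₖ₊₁ = (n − mₖ₊₁²)/dₖ, aₖ₊₁ = ⌊(a₀+mₖ₊₁)/dₖ₊₁⌋:
  k=1: m=28, d=26, a=2
  k=2: m=24, d=9, a=5
  k=3: m=21, d=41, a=1
  k=4: m=20, d=10, a=4
  k=5: m=20, d=41, a=1
  k=6: m=21, d=9, a=5
  k=7: m=24, d=26, a=2
  k=8: m=28, d=1, a=56
d=1 and a=2a₀=56 at k=8, so the next step gives (m, d) = (28, 26) again — its k=1 value — and the period has length 8.

[28; 2, 5, 1, 4, 1, 5, 2, 56]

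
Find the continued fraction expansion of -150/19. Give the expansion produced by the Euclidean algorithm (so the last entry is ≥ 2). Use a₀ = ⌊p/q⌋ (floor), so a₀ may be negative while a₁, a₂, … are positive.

[-8; 9, 2]

-150 = -8×19 + 2
19 = 9×2 + 1
2 = 2×1 + 0  (stop)
So -150/19 = [-8; 9, 2].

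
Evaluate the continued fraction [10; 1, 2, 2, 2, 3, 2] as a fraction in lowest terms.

Fold from the inside: start with 2/1.
  3 + 1/2 = 7/2
  2 + 2/7 = 16/7
  2 + 7/16 = 39/16
  2 + 16/39 = 94/39
  1 + 39/94 = 133/94
  10 + 94/133 = 1424/133

1424/133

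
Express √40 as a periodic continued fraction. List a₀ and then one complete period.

[6; 3, 12]

a₀ = ⌊√40⌋ = 6.
With m₀=0, d₀=1 and mₖ₊₁ = dₖaₖ − mₖ, dₖ₊₁ = (n − mₖ₊₁²)/dₖ, aₖ₊₁ = ⌊(a₀+mₖ₊₁)/dₖ₊₁⌋:
  k=1: m=6, d=4, a=3
  k=2: m=6, d=1, a=12
d=1 and a=2a₀=12 at k=2, so the next step gives (m, d) = (6, 4) again — its k=1 value — and the period has length 2.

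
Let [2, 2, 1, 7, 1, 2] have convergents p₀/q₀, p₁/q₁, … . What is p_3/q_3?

Using pₖ = aₖpₖ₋₁ + pₖ₋₂, qₖ = aₖqₖ₋₁ + qₖ₋₂ (with p₋₁=1, p₋₂=0, q₋₁=0, q₋₂=1):
  k=0: a=2, p=2, q=1
  k=1: a=2, p=5, q=2
  k=2: a=1, p=7, q=3
  k=3: a=7, p=54, q=23

54/23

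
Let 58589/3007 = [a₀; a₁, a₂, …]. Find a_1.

2

58589 = 19·3007 + 1456   →  a_0 = 19
3007 = 2·1456 + 95   →  a_1 = 2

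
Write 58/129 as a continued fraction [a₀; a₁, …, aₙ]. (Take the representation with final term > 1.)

58 = 0×129 + 58
129 = 2×58 + 13
58 = 4×13 + 6
13 = 2×6 + 1
6 = 6×1 + 0  (stop)
So 58/129 = [0; 2, 4, 2, 6].

[0; 2, 4, 2, 6]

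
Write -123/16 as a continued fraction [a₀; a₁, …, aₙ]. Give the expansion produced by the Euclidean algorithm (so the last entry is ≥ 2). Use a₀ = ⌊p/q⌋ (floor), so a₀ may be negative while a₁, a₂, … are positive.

[-8; 3, 5]

-123 = -8×16 + 5
16 = 3×5 + 1
5 = 5×1 + 0  (stop)
So -123/16 = [-8; 3, 5].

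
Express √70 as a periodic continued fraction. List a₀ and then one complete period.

a₀ = ⌊√70⌋ = 8.

[8; 2, 1, 2, 1, 2, 16]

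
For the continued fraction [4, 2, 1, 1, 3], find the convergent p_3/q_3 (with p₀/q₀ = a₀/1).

Using pₖ = aₖpₖ₋₁ + pₖ₋₂, qₖ = aₖqₖ₋₁ + qₖ₋₂ (with p₋₁=1, p₋₂=0, q₋₁=0, q₋₂=1):
  k=0: a=4, p=4, q=1
  k=1: a=2, p=9, q=2
  k=2: a=1, p=13, q=3
  k=3: a=1, p=22, q=5

22/5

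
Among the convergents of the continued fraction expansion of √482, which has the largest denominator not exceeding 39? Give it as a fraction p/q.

√482 = [21; 1, 20, 1, 42, …] (period length 4).
Convergents:
  p_0/q_0 = 21/1
  p_1/q_1 = 22/1
  p_2/q_2 = 461/21
  p_3/q_3 = 483/22
  p_4/q_4 = 20747/945
q_3 = 22 ≤ 39 < 945 = q_4, so the answer is 483/22.

483/22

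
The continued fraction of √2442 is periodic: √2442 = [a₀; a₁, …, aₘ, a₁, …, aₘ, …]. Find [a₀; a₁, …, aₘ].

a₀ = ⌊√2442⌋ = 49.
With m₀=0, d₀=1 and mₖ₊₁ = dₖaₖ − mₖ, dₖ₊₁ = (n − mₖ₊₁²)/dₖ, aₖ₊₁ = ⌊(a₀+mₖ₊₁)/dₖ₊₁⌋:
  k=1: m=49, d=41, a=2
  k=2: m=33, d=33, a=2
  k=3: m=33, d=41, a=2
  k=4: m=49, d=1, a=98
d=1 and a=2a₀=98 at k=4, so the next step gives (m, d) = (49, 41) again — its k=1 value — and the period has length 4.

[49; 2, 2, 2, 98]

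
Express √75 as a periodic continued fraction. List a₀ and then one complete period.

a₀ = ⌊√75⌋ = 8.
With m₀=0, d₀=1 and mₖ₊₁ = dₖaₖ − mₖ, dₖ₊₁ = (n − mₖ₊₁²)/dₖ, aₖ₊₁ = ⌊(a₀+mₖ₊₁)/dₖ₊₁⌋:
  k=1: m=8, d=11, a=1
  k=2: m=3, d=6, a=1
  k=3: m=3, d=11, a=1
  k=4: m=8, d=1, a=16
d=1 and a=2a₀=16 at k=4, so the next step gives (m, d) = (8, 11) again — its k=1 value — and the period has length 4.

[8; 1, 1, 1, 16]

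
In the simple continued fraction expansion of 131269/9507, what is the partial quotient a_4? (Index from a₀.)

131269 = 13·9507 + 7678   →  a_0 = 13
9507 = 1·7678 + 1829   →  a_1 = 1
7678 = 4·1829 + 362   →  a_2 = 4
1829 = 5·362 + 19   →  a_3 = 5
362 = 19·19 + 1   →  a_4 = 19

19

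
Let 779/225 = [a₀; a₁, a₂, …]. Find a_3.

8

779 = 3·225 + 104   →  a_0 = 3
225 = 2·104 + 17   →  a_1 = 2
104 = 6·17 + 2   →  a_2 = 6
17 = 8·2 + 1   →  a_3 = 8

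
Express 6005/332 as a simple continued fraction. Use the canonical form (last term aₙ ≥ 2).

6005 = 18·332 + 29
332 = 11·29 + 13
29 = 2·13 + 3
13 = 4·3 + 1
3 = 3·1 + 0  (stop)
So 6005/332 = [18; 11, 2, 4, 3].

[18; 11, 2, 4, 3]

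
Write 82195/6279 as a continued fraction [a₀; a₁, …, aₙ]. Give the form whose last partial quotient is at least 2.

82195 = 13*6279 + 568
6279 = 11*568 + 31
568 = 18*31 + 10
31 = 3*10 + 1
10 = 10*1 + 0  (stop)
So 82195/6279 = [13; 11, 18, 3, 10].

[13; 11, 18, 3, 10]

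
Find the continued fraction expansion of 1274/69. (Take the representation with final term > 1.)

[18; 2, 6, 2, 2]

1274 = 18·69 + 32
69 = 2·32 + 5
32 = 6·5 + 2
5 = 2·2 + 1
2 = 2·1 + 0  (stop)
So 1274/69 = [18; 2, 6, 2, 2].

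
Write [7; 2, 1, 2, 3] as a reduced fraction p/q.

199/27

Using pₖ = aₖpₖ₋₁ + pₖ₋₂ and qₖ = aₖqₖ₋₁ + qₖ₋₂:
  k=0: a=7, p=7, q=1
  k=1: a=2, p=15, q=2
  k=2: a=1, p=22, q=3
  k=3: a=2, p=59, q=8
  k=4: a=3, p=199, q=27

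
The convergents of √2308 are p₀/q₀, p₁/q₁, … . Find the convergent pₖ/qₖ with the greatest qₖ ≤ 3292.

√2308 = [48; 24, 96, …] (period length 2).
Convergents:
  p_0/q_0 = 48/1
  p_1/q_1 = 1153/24
  p_2/q_2 = 110736/2305
  p_3/q_3 = 2658817/55344
q_2 = 2305 ≤ 3292 < 55344 = q_3, so the answer is 110736/2305.

110736/2305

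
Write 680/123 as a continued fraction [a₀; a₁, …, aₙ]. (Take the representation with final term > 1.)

[5; 1, 1, 8, 3, 2]

680 = 5×123 + 65
123 = 1×65 + 58
65 = 1×58 + 7
58 = 8×7 + 2
7 = 3×2 + 1
2 = 2×1 + 0  (stop)
So 680/123 = [5; 1, 1, 8, 3, 2].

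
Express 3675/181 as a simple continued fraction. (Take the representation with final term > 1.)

[20; 3, 3, 2, 3, 2]

3675 = 20×181 + 55
181 = 3×55 + 16
55 = 3×16 + 7
16 = 2×7 + 2
7 = 3×2 + 1
2 = 2×1 + 0  (stop)
So 3675/181 = [20; 3, 3, 2, 3, 2].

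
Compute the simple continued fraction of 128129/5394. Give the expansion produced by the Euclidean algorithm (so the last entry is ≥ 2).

[23; 1, 3, 15, 2, 3, 12]

128129 = 23×5394 + 4067
5394 = 1×4067 + 1327
4067 = 3×1327 + 86
1327 = 15×86 + 37
86 = 2×37 + 12
37 = 3×12 + 1
12 = 12×1 + 0  (stop)
So 128129/5394 = [23; 1, 3, 15, 2, 3, 12].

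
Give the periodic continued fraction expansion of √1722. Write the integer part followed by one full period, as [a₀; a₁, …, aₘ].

[41; 2, 82]

a₀ = ⌊√1722⌋ = 41.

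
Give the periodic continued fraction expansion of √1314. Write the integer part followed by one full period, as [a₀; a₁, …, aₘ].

a₀ = ⌊√1314⌋ = 36.
With m₀=0, d₀=1 and mₖ₊₁ = dₖaₖ − mₖ, dₖ₊₁ = (n − mₖ₊₁²)/dₖ, aₖ₊₁ = ⌊(a₀+mₖ₊₁)/dₖ₊₁⌋:
  k=1: m=36, d=18, a=4
  k=2: m=36, d=1, a=72
d=1 and a=2a₀=72 at k=2, so the next step gives (m, d) = (36, 18) again — its k=1 value — and the period has length 2.

[36; 4, 72]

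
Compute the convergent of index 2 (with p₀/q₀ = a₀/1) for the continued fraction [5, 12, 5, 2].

Using pₖ = aₖpₖ₋₁ + pₖ₋₂, qₖ = aₖqₖ₋₁ + qₖ₋₂ (with p₋₁=1, p₋₂=0, q₋₁=0, q₋₂=1):
  k=0: a=5, p=5, q=1
  k=1: a=12, p=61, q=12
  k=2: a=5, p=310, q=61

310/61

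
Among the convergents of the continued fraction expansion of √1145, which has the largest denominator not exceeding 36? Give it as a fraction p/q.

√1145 = [33; 1, 5, 5, 1, 66, …] (period length 5).
Convergents:
  p_0/q_0 = 33/1
  p_1/q_1 = 34/1
  p_2/q_2 = 203/6
  p_3/q_3 = 1049/31
  p_4/q_4 = 1252/37
q_3 = 31 ≤ 36 < 37 = q_4, so the answer is 1049/31.

1049/31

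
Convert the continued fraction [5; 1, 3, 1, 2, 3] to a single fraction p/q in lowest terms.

Fold from the inside: start with 3/1.
  2 + 1/3 = 7/3
  1 + 3/7 = 10/7
  3 + 7/10 = 37/10
  1 + 10/37 = 47/37
  5 + 37/47 = 272/47

272/47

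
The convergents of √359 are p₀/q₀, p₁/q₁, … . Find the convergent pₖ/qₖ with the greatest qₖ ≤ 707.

13301/702

√359 = [18; 1, 17, 1, 36, …] (period length 4).
Convergents:
  p_0/q_0 = 18/1
  p_1/q_1 = 19/1
  p_2/q_2 = 341/18
  p_3/q_3 = 360/19
  p_4/q_4 = 13301/702
  p_5/q_5 = 13661/721
q_4 = 702 ≤ 707 < 721 = q_5, so the answer is 13301/702.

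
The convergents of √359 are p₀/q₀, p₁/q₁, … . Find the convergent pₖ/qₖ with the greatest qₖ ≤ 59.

360/19

√359 = [18; 1, 17, 1, 36, …] (period length 4).
Convergents:
  p_0/q_0 = 18/1
  p_1/q_1 = 19/1
  p_2/q_2 = 341/18
  p_3/q_3 = 360/19
  p_4/q_4 = 13301/702
q_3 = 19 ≤ 59 < 702 = q_4, so the answer is 360/19.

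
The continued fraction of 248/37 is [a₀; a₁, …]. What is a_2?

2

248 = 6·37 + 26   →  a_0 = 6
37 = 1·26 + 11   →  a_1 = 1
26 = 2·11 + 4   →  a_2 = 2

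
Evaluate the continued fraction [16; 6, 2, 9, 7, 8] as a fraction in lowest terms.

Using pₖ = aₖpₖ₋₁ + pₖ₋₂ and qₖ = aₖqₖ₋₁ + qₖ₋₂:
  k=0: a=16, p=16, q=1
  k=1: a=6, p=97, q=6
  k=2: a=2, p=210, q=13
  k=3: a=9, p=1987, q=123
  k=4: a=7, p=14119, q=874
  k=5: a=8, p=114939, q=7115

114939/7115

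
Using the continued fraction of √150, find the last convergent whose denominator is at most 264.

√150 = [12; 4, 24, …] (period length 2).
Convergents:
  p_0/q_0 = 12/1
  p_1/q_1 = 49/4
  p_2/q_2 = 1188/97
  p_3/q_3 = 4801/392
q_2 = 97 ≤ 264 < 392 = q_3, so the answer is 1188/97.

1188/97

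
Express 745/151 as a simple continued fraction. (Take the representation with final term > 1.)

[4; 1, 14, 10]

745 = 4×151 + 141
151 = 1×141 + 10
141 = 14×10 + 1
10 = 10×1 + 0  (stop)
So 745/151 = [4; 1, 14, 10].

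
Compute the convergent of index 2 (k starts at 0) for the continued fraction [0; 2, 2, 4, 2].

Using pₖ = aₖpₖ₋₁ + pₖ₋₂, qₖ = aₖqₖ₋₁ + qₖ₋₂ (with p₋₁=1, p₋₂=0, q₋₁=0, q₋₂=1):
  k=0: a=0, p=0, q=1
  k=1: a=2, p=1, q=2
  k=2: a=2, p=2, q=5

2/5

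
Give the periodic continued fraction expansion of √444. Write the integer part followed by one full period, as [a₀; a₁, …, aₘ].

[21; 14, 42]

a₀ = ⌊√444⌋ = 21.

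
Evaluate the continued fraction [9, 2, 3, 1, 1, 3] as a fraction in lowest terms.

Using pₖ = aₖpₖ₋₁ + pₖ₋₂ and qₖ = aₖqₖ₋₁ + qₖ₋₂:
  k=0: a=9, p=9, q=1
  k=1: a=2, p=19, q=2
  k=2: a=3, p=66, q=7
  k=3: a=1, p=85, q=9
  k=4: a=1, p=151, q=16
  k=5: a=3, p=538, q=57

538/57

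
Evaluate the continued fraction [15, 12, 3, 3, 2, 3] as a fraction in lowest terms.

14659/972

Using pₖ = aₖpₖ₋₁ + pₖ₋₂ and qₖ = aₖqₖ₋₁ + qₖ₋₂:
  k=0: a=15, p=15, q=1
  k=1: a=12, p=181, q=12
  k=2: a=3, p=558, q=37
  k=3: a=3, p=1855, q=123
  k=4: a=2, p=4268, q=283
  k=5: a=3, p=14659, q=972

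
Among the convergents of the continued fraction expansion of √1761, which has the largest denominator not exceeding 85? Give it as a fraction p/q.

1175/28

√1761 = [41; 1, 26, 1, 82, …] (period length 4).
Convergents:
  p_0/q_0 = 41/1
  p_1/q_1 = 42/1
  p_2/q_2 = 1133/27
  p_3/q_3 = 1175/28
  p_4/q_4 = 97483/2323
q_3 = 28 ≤ 85 < 2323 = q_4, so the answer is 1175/28.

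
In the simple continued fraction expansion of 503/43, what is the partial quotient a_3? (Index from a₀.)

3

503 = 11·43 + 30   →  a_0 = 11
43 = 1·30 + 13   →  a_1 = 1
30 = 2·13 + 4   →  a_2 = 2
13 = 3·4 + 1   →  a_3 = 3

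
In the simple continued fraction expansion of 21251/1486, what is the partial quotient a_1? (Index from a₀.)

3

21251 = 14·1486 + 447   →  a_0 = 14
1486 = 3·447 + 145   →  a_1 = 3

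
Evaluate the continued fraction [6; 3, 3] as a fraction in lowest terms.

63/10

Fold from the inside: start with 3/1.
  3 + 1/3 = 10/3
  6 + 3/10 = 63/10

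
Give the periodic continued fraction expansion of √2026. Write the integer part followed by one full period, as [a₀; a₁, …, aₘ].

a₀ = ⌊√2026⌋ = 45.

[45; 90]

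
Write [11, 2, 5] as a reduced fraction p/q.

126/11

Using pₖ = aₖpₖ₋₁ + pₖ₋₂ and qₖ = aₖqₖ₋₁ + qₖ₋₂:
  k=0: a=11, p=11, q=1
  k=1: a=2, p=23, q=2
  k=2: a=5, p=126, q=11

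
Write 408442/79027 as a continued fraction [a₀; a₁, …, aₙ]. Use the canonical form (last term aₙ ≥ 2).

[5; 5, 1, 15, 3, 19, 14]

408442 = 5*79027 + 13307
79027 = 5*13307 + 12492
13307 = 1*12492 + 815
12492 = 15*815 + 267
815 = 3*267 + 14
267 = 19*14 + 1
14 = 14*1 + 0  (stop)
So 408442/79027 = [5; 5, 1, 15, 3, 19, 14].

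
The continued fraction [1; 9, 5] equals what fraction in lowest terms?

51/46

Fold from the inside: start with 5/1.
  9 + 1/5 = 46/5
  1 + 5/46 = 51/46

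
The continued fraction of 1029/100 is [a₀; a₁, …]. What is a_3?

1029 = 10·100 + 29   →  a_0 = 10
100 = 3·29 + 13   →  a_1 = 3
29 = 2·13 + 3   →  a_2 = 2
13 = 4·3 + 1   →  a_3 = 4

4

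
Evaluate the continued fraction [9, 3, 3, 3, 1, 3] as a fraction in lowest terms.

1507/162

Using pₖ = aₖpₖ₋₁ + pₖ₋₂ and qₖ = aₖqₖ₋₁ + qₖ₋₂:
  k=0: a=9, p=9, q=1
  k=1: a=3, p=28, q=3
  k=2: a=3, p=93, q=10
  k=3: a=3, p=307, q=33
  k=4: a=1, p=400, q=43
  k=5: a=3, p=1507, q=162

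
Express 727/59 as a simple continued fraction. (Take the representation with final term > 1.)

727 = 12·59 + 19
59 = 3·19 + 2
19 = 9·2 + 1
2 = 2·1 + 0  (stop)
So 727/59 = [12; 3, 9, 2].

[12; 3, 9, 2]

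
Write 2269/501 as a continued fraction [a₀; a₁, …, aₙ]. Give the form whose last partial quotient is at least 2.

[4; 1, 1, 8, 7, 4]

2269 = 4*501 + 265
501 = 1*265 + 236
265 = 1*236 + 29
236 = 8*29 + 4
29 = 7*4 + 1
4 = 4*1 + 0  (stop)
So 2269/501 = [4; 1, 1, 8, 7, 4].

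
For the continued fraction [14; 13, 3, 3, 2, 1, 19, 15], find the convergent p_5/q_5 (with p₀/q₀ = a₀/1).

6179/439

Using pₖ = aₖpₖ₋₁ + pₖ₋₂, qₖ = aₖqₖ₋₁ + qₖ₋₂ (with p₋₁=1, p₋₂=0, q₋₁=0, q₋₂=1):
  k=0: a=14, p=14, q=1
  k=1: a=13, p=183, q=13
  k=2: a=3, p=563, q=40
  k=3: a=3, p=1872, q=133
  k=4: a=2, p=4307, q=306
  k=5: a=1, p=6179, q=439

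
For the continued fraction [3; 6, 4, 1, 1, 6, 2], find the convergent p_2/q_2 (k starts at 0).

79/25

Using pₖ = aₖpₖ₋₁ + pₖ₋₂, qₖ = aₖqₖ₋₁ + qₖ₋₂ (with p₋₁=1, p₋₂=0, q₋₁=0, q₋₂=1):
  k=0: a=3, p=3, q=1
  k=1: a=6, p=19, q=6
  k=2: a=4, p=79, q=25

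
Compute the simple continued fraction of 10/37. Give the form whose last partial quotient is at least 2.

[0; 3, 1, 2, 3]

10 = 0*37 + 10
37 = 3*10 + 7
10 = 1*7 + 3
7 = 2*3 + 1
3 = 3*1 + 0  (stop)
So 10/37 = [0; 3, 1, 2, 3].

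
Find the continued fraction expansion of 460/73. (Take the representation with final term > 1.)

460 = 6×73 + 22
73 = 3×22 + 7
22 = 3×7 + 1
7 = 7×1 + 0  (stop)
So 460/73 = [6; 3, 3, 7].

[6; 3, 3, 7]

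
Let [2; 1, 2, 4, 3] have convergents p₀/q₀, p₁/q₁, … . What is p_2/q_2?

Using pₖ = aₖpₖ₋₁ + pₖ₋₂, qₖ = aₖqₖ₋₁ + qₖ₋₂ (with p₋₁=1, p₋₂=0, q₋₁=0, q₋₂=1):
  k=0: a=2, p=2, q=1
  k=1: a=1, p=3, q=1
  k=2: a=2, p=8, q=3

8/3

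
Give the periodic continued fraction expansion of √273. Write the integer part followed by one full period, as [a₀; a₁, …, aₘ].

a₀ = ⌊√273⌋ = 16.
With m₀=0, d₀=1 and mₖ₊₁ = dₖaₖ − mₖ, dₖ₊₁ = (n − mₖ₊₁²)/dₖ, aₖ₊₁ = ⌊(a₀+mₖ₊₁)/dₖ₊₁⌋:
  k=1: m=16, d=17, a=1
  k=2: m=1, d=16, a=1
  k=3: m=15, d=3, a=10
  k=4: m=15, d=16, a=1
  k=5: m=1, d=17, a=1
  k=6: m=16, d=1, a=32
d=1 and a=2a₀=32 at k=6, so the next step gives (m, d) = (16, 17) again — its k=1 value — and the period has length 6.

[16; 1, 1, 10, 1, 1, 32]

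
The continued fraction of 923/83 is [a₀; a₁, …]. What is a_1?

923 = 11·83 + 10   →  a_0 = 11
83 = 8·10 + 3   →  a_1 = 8

8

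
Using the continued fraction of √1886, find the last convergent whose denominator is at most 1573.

39563/911

√1886 = [43; 2, 2, 1, 42, 1, 2, 2, 86, …] (period length 8).
Convergents:
  p_0/q_0 = 43/1
  p_1/q_1 = 87/2
  p_2/q_2 = 217/5
  p_3/q_3 = 304/7
  p_4/q_4 = 12985/299
  p_5/q_5 = 13289/306
  p_6/q_6 = 39563/911
  p_7/q_7 = 92415/2128
q_6 = 911 ≤ 1573 < 2128 = q_7, so the answer is 39563/911.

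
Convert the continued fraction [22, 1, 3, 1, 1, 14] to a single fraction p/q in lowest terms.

Using pₖ = aₖpₖ₋₁ + pₖ₋₂ and qₖ = aₖqₖ₋₁ + qₖ₋₂:
  k=0: a=22, p=22, q=1
  k=1: a=1, p=23, q=1
  k=2: a=3, p=91, q=4
  k=3: a=1, p=114, q=5
  k=4: a=1, p=205, q=9
  k=5: a=14, p=2984, q=131

2984/131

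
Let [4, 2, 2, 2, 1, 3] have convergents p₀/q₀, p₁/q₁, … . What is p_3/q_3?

Using pₖ = aₖpₖ₋₁ + pₖ₋₂, qₖ = aₖqₖ₋₁ + qₖ₋₂ (with p₋₁=1, p₋₂=0, q₋₁=0, q₋₂=1):
  k=0: a=4, p=4, q=1
  k=1: a=2, p=9, q=2
  k=2: a=2, p=22, q=5
  k=3: a=2, p=53, q=12

53/12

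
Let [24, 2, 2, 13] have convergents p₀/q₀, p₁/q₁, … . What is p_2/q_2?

122/5

Using pₖ = aₖpₖ₋₁ + pₖ₋₂, qₖ = aₖqₖ₋₁ + qₖ₋₂ (with p₋₁=1, p₋₂=0, q₋₁=0, q₋₂=1):
  k=0: a=24, p=24, q=1
  k=1: a=2, p=49, q=2
  k=2: a=2, p=122, q=5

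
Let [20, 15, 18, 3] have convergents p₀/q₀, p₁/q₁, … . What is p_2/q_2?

Using pₖ = aₖpₖ₋₁ + pₖ₋₂, qₖ = aₖqₖ₋₁ + qₖ₋₂ (with p₋₁=1, p₋₂=0, q₋₁=0, q₋₂=1):
  k=0: a=20, p=20, q=1
  k=1: a=15, p=301, q=15
  k=2: a=18, p=5438, q=271

5438/271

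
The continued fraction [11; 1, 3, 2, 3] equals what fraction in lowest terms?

365/31

Using pₖ = aₖpₖ₋₁ + pₖ₋₂ and qₖ = aₖqₖ₋₁ + qₖ₋₂:
  k=0: a=11, p=11, q=1
  k=1: a=1, p=12, q=1
  k=2: a=3, p=47, q=4
  k=3: a=2, p=106, q=9
  k=4: a=3, p=365, q=31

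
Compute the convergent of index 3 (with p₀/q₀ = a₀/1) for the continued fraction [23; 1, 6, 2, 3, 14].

358/15

Using pₖ = aₖpₖ₋₁ + pₖ₋₂, qₖ = aₖqₖ₋₁ + qₖ₋₂ (with p₋₁=1, p₋₂=0, q₋₁=0, q₋₂=1):
  k=0: a=23, p=23, q=1
  k=1: a=1, p=24, q=1
  k=2: a=6, p=167, q=7
  k=3: a=2, p=358, q=15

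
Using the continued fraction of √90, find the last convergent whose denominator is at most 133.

√90 = [9; 2, 18, …] (period length 2).
Convergents:
  p_0/q_0 = 9/1
  p_1/q_1 = 19/2
  p_2/q_2 = 351/37
  p_3/q_3 = 721/76
  p_4/q_4 = 13329/1405
q_3 = 76 ≤ 133 < 1405 = q_4, so the answer is 721/76.

721/76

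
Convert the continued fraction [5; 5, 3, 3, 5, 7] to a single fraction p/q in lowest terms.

10481/2020

Using pₖ = aₖpₖ₋₁ + pₖ₋₂ and qₖ = aₖqₖ₋₁ + qₖ₋₂:
  k=0: a=5, p=5, q=1
  k=1: a=5, p=26, q=5
  k=2: a=3, p=83, q=16
  k=3: a=3, p=275, q=53
  k=4: a=5, p=1458, q=281
  k=5: a=7, p=10481, q=2020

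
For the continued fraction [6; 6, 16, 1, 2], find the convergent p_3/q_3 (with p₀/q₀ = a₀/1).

635/103

Using pₖ = aₖpₖ₋₁ + pₖ₋₂, qₖ = aₖqₖ₋₁ + qₖ₋₂ (with p₋₁=1, p₋₂=0, q₋₁=0, q₋₂=1):
  k=0: a=6, p=6, q=1
  k=1: a=6, p=37, q=6
  k=2: a=16, p=598, q=97
  k=3: a=1, p=635, q=103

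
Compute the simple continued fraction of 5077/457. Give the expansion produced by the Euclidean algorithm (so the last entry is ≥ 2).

5077 = 11*457 + 50
457 = 9*50 + 7
50 = 7*7 + 1
7 = 7*1 + 0  (stop)
So 5077/457 = [11; 9, 7, 7].

[11; 9, 7, 7]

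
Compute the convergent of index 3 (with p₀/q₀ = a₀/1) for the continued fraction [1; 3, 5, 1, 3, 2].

Using pₖ = aₖpₖ₋₁ + pₖ₋₂, qₖ = aₖqₖ₋₁ + qₖ₋₂ (with p₋₁=1, p₋₂=0, q₋₁=0, q₋₂=1):
  k=0: a=1, p=1, q=1
  k=1: a=3, p=4, q=3
  k=2: a=5, p=21, q=16
  k=3: a=1, p=25, q=19

25/19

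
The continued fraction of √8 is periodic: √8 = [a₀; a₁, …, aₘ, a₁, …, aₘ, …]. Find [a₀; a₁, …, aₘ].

a₀ = ⌊√8⌋ = 2.
With m₀=0, d₀=1 and mₖ₊₁ = dₖaₖ − mₖ, dₖ₊₁ = (n − mₖ₊₁²)/dₖ, aₖ₊₁ = ⌊(a₀+mₖ₊₁)/dₖ₊₁⌋:
  k=1: m=2, d=4, a=1
  k=2: m=2, d=1, a=4
d=1 and a=2a₀=4 at k=2, so the next step gives (m, d) = (2, 4) again — its k=1 value — and the period has length 2.

[2; 1, 4]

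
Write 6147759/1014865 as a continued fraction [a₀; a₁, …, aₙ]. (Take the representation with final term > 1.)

[6; 17, 3, 19, 3, 18, 18]

6147759 = 6·1014865 + 58569
1014865 = 17·58569 + 19192
58569 = 3·19192 + 993
19192 = 19·993 + 325
993 = 3·325 + 18
325 = 18·18 + 1
18 = 18·1 + 0  (stop)
So 6147759/1014865 = [6; 17, 3, 19, 3, 18, 18].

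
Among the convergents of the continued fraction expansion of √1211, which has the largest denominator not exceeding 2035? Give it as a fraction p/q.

60551/1740

√1211 = [34; 1, 3, 1, 68, …] (period length 4).
Convergents:
  p_0/q_0 = 34/1
  p_1/q_1 = 35/1
  p_2/q_2 = 139/4
  p_3/q_3 = 174/5
  p_4/q_4 = 11971/344
  p_5/q_5 = 12145/349
  p_6/q_6 = 48406/1391
  p_7/q_7 = 60551/1740
  p_8/q_8 = 4165874/119711
q_7 = 1740 ≤ 2035 < 119711 = q_8, so the answer is 60551/1740.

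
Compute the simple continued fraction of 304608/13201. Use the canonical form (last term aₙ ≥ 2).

304608 = 23×13201 + 985
13201 = 13×985 + 396
985 = 2×396 + 193
396 = 2×193 + 10
193 = 19×10 + 3
10 = 3×3 + 1
3 = 3×1 + 0  (stop)
So 304608/13201 = [23; 13, 2, 2, 19, 3, 3].

[23; 13, 2, 2, 19, 3, 3]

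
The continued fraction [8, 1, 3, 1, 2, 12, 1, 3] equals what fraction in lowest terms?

6449/734

Fold from the inside: start with 3/1.
  1 + 1/3 = 4/3
  12 + 3/4 = 51/4
  2 + 4/51 = 106/51
  1 + 51/106 = 157/106
  3 + 106/157 = 577/157
  1 + 157/577 = 734/577
  8 + 577/734 = 6449/734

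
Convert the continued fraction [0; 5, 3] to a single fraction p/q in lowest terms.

3/16

Fold from the inside: start with 3/1.
  5 + 1/3 = 16/3
  0 + 3/16 = 3/16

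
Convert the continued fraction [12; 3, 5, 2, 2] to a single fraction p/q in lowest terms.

1059/86

Fold from the inside: start with 2/1.
  2 + 1/2 = 5/2
  5 + 2/5 = 27/5
  3 + 5/27 = 86/27
  12 + 27/86 = 1059/86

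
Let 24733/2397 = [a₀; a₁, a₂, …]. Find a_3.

24733 = 10·2397 + 763   →  a_0 = 10
2397 = 3·763 + 108   →  a_1 = 3
763 = 7·108 + 7   →  a_2 = 7
108 = 15·7 + 3   →  a_3 = 15

15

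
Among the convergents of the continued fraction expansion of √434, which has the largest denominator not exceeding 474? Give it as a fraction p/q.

5229/251

√434 = [20; 1, 4, 1, 40, …] (period length 4).
Convergents:
  p_0/q_0 = 20/1
  p_1/q_1 = 21/1
  p_2/q_2 = 104/5
  p_3/q_3 = 125/6
  p_4/q_4 = 5104/245
  p_5/q_5 = 5229/251
  p_6/q_6 = 26020/1249
q_5 = 251 ≤ 474 < 1249 = q_6, so the answer is 5229/251.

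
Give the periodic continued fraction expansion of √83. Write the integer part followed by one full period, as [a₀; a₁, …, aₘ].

[9; 9, 18]

a₀ = ⌊√83⌋ = 9.
With m₀=0, d₀=1 and mₖ₊₁ = dₖaₖ − mₖ, dₖ₊₁ = (n − mₖ₊₁²)/dₖ, aₖ₊₁ = ⌊(a₀+mₖ₊₁)/dₖ₊₁⌋:
  k=1: m=9, d=2, a=9
  k=2: m=9, d=1, a=18
d=1 and a=2a₀=18 at k=2, so the next step gives (m, d) = (9, 2) again — its k=1 value — and the period has length 2.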